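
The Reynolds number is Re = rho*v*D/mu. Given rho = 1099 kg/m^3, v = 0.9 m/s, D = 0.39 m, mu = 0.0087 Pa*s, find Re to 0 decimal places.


Re = rho * v * D / mu
Re = 1099 * 0.9 * 0.39 / 0.0087
Re = 385.749 / 0.0087
Re = 44339


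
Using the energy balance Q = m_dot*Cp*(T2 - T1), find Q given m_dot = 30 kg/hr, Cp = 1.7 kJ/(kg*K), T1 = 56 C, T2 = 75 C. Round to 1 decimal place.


Q = m_dot * Cp * (T2 - T1)
Q = 30 * 1.7 * (75 - 56)
Q = 30 * 1.7 * 19
Q = 969.0 kJ/hr


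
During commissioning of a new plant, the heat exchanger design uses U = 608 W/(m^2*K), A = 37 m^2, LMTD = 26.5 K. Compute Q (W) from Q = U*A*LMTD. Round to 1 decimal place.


Q = U * A * LMTD
Q = 608 * 37 * 26.5
Q = 596144.0 W


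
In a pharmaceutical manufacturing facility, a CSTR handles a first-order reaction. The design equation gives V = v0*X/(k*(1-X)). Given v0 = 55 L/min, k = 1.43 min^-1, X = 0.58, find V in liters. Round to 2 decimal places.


V = v0 * X / (k * (1 - X))
V = 55 * 0.58 / (1.43 * (1 - 0.58))
V = 31.9 / (1.43 * 0.42)
V = 31.9 / 0.6006
V = 53.11 L


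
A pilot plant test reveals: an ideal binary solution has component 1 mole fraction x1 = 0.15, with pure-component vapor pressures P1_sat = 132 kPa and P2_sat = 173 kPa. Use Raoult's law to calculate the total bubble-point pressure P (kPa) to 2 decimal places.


P = x1*P1_sat + x2*P2_sat
x2 = 1 - x1 = 1 - 0.15 = 0.85
P = 0.15*132 + 0.85*173
P = 19.8 + 147.05
P = 166.85 kPa


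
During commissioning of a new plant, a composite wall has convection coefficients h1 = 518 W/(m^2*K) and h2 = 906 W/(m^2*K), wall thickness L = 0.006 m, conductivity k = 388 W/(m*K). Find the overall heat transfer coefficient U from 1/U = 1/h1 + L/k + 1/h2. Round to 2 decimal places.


1/U = 1/h1 + L/k + 1/h2
1/U = 1/518 + 0.006/388 + 1/906
1/U = 0.0019305019 + 1.54639e-05 + 0.0011037528
1/U = 0.0030497186
U = 327.90 W/(m^2*K)


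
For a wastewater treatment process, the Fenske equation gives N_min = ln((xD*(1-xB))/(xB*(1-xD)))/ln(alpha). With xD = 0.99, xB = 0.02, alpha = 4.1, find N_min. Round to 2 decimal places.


N_min = ln((xD*(1-xB))/(xB*(1-xD))) / ln(alpha)
Numerator inside ln: 0.9702 / 0.0002 = 4851.0
ln(4851.0) = 8.48694
ln(alpha) = ln(4.1) = 1.410987
N_min = 8.48694 / 1.410987 = 6.01


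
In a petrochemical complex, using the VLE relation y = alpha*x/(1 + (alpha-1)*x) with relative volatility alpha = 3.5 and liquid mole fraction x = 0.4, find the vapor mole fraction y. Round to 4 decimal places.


y = alpha*x / (1 + (alpha-1)*x)
y = 3.5*0.4 / (1 + (3.5-1)*0.4)
y = 1.4 / (1 + 1.0)
y = 1.4 / 2.0
y = 0.7000


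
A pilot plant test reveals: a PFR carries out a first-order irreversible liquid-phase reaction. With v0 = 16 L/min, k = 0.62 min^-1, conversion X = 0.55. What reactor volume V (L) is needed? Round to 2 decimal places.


V = (v0/k) * ln(1/(1-X))
V = (16/0.62) * ln(1/(1-0.55))
V = 25.806452 * ln(2.222222)
V = 25.806452 * 0.798508
V = 20.61 L


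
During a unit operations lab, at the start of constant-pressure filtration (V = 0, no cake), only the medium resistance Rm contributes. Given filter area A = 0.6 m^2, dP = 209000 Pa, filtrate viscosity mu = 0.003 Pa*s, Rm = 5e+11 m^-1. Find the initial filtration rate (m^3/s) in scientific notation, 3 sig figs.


rate = A * dP / (mu * Rm)
rate = 0.6 * 209000 / (0.003 * 5e+11)
rate = 125400.0 / 1.500e+09
rate = 8.36e-05 m^3/s


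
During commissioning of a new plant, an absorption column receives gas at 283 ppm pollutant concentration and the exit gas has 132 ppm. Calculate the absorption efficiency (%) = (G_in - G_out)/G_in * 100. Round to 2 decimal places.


Efficiency = (G_in - G_out) / G_in * 100%
Efficiency = (283 - 132) / 283 * 100
Efficiency = 151 / 283 * 100
Efficiency = 53.36%


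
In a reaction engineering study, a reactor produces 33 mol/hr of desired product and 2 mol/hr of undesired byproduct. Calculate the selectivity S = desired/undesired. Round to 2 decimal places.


S = desired product rate / undesired product rate
S = 33 / 2
S = 16.50


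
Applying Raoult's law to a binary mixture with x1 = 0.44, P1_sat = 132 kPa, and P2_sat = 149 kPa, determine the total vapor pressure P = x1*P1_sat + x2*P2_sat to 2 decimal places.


P = x1*P1_sat + x2*P2_sat
x2 = 1 - x1 = 1 - 0.44 = 0.56
P = 0.44*132 + 0.56*149
P = 58.08 + 83.44
P = 141.52 kPa


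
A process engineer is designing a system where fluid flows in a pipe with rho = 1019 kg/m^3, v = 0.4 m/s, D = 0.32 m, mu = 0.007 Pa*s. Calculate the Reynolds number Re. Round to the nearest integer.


Re = rho * v * D / mu
Re = 1019 * 0.4 * 0.32 / 0.007
Re = 130.432 / 0.007
Re = 18633


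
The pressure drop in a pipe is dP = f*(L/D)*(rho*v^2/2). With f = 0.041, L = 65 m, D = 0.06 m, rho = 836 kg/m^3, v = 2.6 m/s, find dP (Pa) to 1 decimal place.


dP = f * (L/D) * (rho*v^2/2)
dP = 0.041 * (65/0.06) * (836*2.6^2/2)
L/D = 1083.33333333
rho*v^2/2 = 836*6.76/2 = 2825.68
dP = 0.041 * 1083.33333333 * 2825.68
dP = 125507.3 Pa


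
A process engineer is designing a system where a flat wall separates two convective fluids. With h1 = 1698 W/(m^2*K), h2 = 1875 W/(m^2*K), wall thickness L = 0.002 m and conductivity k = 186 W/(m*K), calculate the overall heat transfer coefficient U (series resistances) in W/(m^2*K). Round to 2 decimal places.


1/U = 1/h1 + L/k + 1/h2
1/U = 1/1698 + 0.002/186 + 1/1875
1/U = 0.0005889282 + 1.07527e-05 + 0.0005333333
1/U = 0.0011330142
U = 882.60 W/(m^2*K)


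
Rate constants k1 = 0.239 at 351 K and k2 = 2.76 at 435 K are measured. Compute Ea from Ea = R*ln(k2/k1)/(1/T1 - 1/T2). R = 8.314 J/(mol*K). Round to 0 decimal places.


Ea = R * ln(k2/k1) / (1/T1 - 1/T2)
ln(k2/k1) = ln(2.76/0.239) = 2.4465224
1/T1 - 1/T2 = 1/351 - 1/435 = 0.000550152274
Ea = 8.314 * 2.4465224 / 0.000550152274
Ea = 36972 J/mol


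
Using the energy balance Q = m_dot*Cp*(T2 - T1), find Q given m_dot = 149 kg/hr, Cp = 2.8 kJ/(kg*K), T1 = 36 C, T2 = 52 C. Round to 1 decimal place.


Q = m_dot * Cp * (T2 - T1)
Q = 149 * 2.8 * (52 - 36)
Q = 149 * 2.8 * 16
Q = 6675.2 kJ/hr


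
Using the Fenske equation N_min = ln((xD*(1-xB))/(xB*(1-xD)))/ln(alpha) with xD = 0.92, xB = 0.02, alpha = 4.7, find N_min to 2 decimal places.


N_min = ln((xD*(1-xB))/(xB*(1-xD))) / ln(alpha)
Numerator inside ln: 0.9016 / 0.0016 = 563.5
ln(563.5) = 6.334167
ln(alpha) = ln(4.7) = 1.547563
N_min = 6.334167 / 1.547563 = 4.09


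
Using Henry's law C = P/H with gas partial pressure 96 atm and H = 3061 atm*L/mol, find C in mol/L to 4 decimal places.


C = P / H
C = 96 / 3061
C = 0.0314 mol/L


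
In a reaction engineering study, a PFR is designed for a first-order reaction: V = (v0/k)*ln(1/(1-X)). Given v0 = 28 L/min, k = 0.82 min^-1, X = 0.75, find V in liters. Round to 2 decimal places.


V = (v0/k) * ln(1/(1-X))
V = (28/0.82) * ln(1/(1-0.75))
V = 34.146341 * ln(4.0)
V = 34.146341 * 1.386294
V = 47.34 L


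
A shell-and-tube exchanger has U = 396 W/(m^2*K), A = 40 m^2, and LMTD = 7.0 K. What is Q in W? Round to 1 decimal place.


Q = U * A * LMTD
Q = 396 * 40 * 7.0
Q = 110880.0 W


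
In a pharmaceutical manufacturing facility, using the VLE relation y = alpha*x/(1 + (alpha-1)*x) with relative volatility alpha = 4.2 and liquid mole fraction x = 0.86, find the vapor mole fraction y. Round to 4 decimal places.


y = alpha*x / (1 + (alpha-1)*x)
y = 4.2*0.86 / (1 + (4.2-1)*0.86)
y = 3.612 / (1 + 2.752)
y = 3.612 / 3.752
y = 0.9627


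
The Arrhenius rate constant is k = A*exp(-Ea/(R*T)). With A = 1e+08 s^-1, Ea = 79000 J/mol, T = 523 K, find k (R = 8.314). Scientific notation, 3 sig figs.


k = A * exp(-Ea/(R*T))
k = 1e+08 * exp(-79000 / (8.314 * 523))
k = 1e+08 * exp(-18.168346)
k = 1.29e+00


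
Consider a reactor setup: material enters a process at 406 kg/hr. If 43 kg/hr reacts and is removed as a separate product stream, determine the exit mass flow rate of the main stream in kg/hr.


Steady-state mass balance on the main outlet: F_out = F_in - F_removed
F_out = 406 - 43
F_out = 363 kg/hr


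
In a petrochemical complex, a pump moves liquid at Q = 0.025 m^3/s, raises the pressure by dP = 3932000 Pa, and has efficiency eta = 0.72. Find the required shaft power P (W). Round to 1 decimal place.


P = Q * dP / eta
P = 0.025 * 3932000 / 0.72
P = 98300.0 / 0.72
P = 136527.8 W


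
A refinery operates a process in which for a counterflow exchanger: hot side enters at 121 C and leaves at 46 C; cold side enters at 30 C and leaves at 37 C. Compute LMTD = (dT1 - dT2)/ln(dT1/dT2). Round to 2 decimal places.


dT1 = Th_in - Tc_out = 121 - 37 = 84
dT2 = Th_out - Tc_in = 46 - 30 = 16
LMTD = (dT1 - dT2) / ln(dT1/dT2)
LMTD = (84 - 16) / ln(84/16)
LMTD = 41.01 K


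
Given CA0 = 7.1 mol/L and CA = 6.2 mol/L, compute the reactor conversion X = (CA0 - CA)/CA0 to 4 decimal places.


X = (CA0 - CA) / CA0
X = (7.1 - 6.2) / 7.1
X = 0.9 / 7.1
X = 0.1268


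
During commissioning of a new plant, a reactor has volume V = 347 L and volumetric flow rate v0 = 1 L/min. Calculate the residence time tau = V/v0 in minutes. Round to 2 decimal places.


tau = V / v0
tau = 347 / 1
tau = 347.00 min


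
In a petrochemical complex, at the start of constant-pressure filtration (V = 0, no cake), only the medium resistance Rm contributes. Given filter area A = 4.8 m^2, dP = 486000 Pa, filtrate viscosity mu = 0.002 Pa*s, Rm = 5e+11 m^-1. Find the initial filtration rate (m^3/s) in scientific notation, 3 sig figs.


rate = A * dP / (mu * Rm)
rate = 4.8 * 486000 / (0.002 * 5e+11)
rate = 2332800.0 / 1.000e+09
rate = 2.33e-03 m^3/s


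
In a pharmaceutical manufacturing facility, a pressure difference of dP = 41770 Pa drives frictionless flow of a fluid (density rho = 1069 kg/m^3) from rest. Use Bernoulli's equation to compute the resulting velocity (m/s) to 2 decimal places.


v = sqrt(2*dP/rho)
v = sqrt(2*41770/1069)
v = sqrt(78.147802)
v = 8.84 m/s


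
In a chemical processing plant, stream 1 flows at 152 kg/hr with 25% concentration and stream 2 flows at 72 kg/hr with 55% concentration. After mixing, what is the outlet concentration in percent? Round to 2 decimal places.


Mass balance on solute: F1*x1 + F2*x2 = F3*x3
F3 = F1 + F2 = 152 + 72 = 224 kg/hr
x3 = (F1*x1 + F2*x2)/F3
x3 = (152*0.25 + 72*0.55) / 224
x3 = 34.64%


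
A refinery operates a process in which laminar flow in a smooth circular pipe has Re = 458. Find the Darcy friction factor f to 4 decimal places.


f = 64 / Re
f = 64 / 458
f = 0.1397


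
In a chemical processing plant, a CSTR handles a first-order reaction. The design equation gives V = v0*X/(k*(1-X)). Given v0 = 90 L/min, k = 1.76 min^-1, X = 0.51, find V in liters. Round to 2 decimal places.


V = v0 * X / (k * (1 - X))
V = 90 * 0.51 / (1.76 * (1 - 0.51))
V = 45.9 / (1.76 * 0.49)
V = 45.9 / 0.8624
V = 53.22 L


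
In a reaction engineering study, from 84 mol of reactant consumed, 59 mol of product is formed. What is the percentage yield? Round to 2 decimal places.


Yield = (moles product / moles consumed) * 100%
Yield = (59 / 84) * 100
Yield = 0.7024 * 100
Yield = 70.24%


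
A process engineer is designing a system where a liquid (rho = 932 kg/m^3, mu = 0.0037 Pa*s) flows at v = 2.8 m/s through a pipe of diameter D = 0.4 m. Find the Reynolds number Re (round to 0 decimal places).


Re = rho * v * D / mu
Re = 932 * 2.8 * 0.4 / 0.0037
Re = 1043.84 / 0.0037
Re = 282119


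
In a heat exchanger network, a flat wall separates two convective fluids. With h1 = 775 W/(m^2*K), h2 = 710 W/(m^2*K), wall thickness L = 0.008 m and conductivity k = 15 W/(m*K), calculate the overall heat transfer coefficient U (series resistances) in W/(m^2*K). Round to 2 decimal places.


1/U = 1/h1 + L/k + 1/h2
1/U = 1/775 + 0.008/15 + 1/710
1/U = 0.0012903226 + 0.0005333333 + 0.0014084507
1/U = 0.0032321066
U = 309.40 W/(m^2*K)


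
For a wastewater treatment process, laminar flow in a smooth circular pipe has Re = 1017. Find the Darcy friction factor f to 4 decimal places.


f = 64 / Re
f = 64 / 1017
f = 0.0629


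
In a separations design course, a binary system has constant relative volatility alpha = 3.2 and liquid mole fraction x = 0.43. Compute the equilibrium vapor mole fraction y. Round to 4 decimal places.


y = alpha*x / (1 + (alpha-1)*x)
y = 3.2*0.43 / (1 + (3.2-1)*0.43)
y = 1.376 / (1 + 0.946)
y = 1.376 / 1.946
y = 0.7071


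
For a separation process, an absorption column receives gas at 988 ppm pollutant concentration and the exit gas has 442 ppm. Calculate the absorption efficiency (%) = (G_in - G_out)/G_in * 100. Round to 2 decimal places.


Efficiency = (G_in - G_out) / G_in * 100%
Efficiency = (988 - 442) / 988 * 100
Efficiency = 546 / 988 * 100
Efficiency = 55.26%


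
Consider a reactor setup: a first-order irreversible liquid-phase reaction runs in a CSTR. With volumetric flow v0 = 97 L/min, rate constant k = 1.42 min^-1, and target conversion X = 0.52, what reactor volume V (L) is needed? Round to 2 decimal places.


V = v0 * X / (k * (1 - X))
V = 97 * 0.52 / (1.42 * (1 - 0.52))
V = 50.44 / (1.42 * 0.48)
V = 50.44 / 0.6816
V = 74.00 L


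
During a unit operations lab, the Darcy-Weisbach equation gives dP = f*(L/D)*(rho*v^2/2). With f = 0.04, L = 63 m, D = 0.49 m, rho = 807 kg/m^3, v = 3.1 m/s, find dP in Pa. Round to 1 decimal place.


dP = f * (L/D) * (rho*v^2/2)
dP = 0.04 * (63/0.49) * (807*3.1^2/2)
L/D = 128.57142857
rho*v^2/2 = 807*9.61/2 = 3877.635
dP = 0.04 * 128.57142857 * 3877.635
dP = 19942.1 Pa


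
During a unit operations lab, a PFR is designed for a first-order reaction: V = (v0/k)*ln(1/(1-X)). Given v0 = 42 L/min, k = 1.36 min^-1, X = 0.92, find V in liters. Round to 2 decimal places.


V = (v0/k) * ln(1/(1-X))
V = (42/1.36) * ln(1/(1-0.92))
V = 30.882353 * ln(12.5)
V = 30.882353 * 2.525729
V = 78.00 L


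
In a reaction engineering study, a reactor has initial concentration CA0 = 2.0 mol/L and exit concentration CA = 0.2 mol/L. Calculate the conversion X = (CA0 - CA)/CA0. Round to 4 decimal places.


X = (CA0 - CA) / CA0
X = (2.0 - 0.2) / 2.0
X = 1.8 / 2.0
X = 0.9000


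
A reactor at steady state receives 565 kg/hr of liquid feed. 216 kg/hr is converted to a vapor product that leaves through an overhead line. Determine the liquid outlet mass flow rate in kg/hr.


Steady-state mass balance on the main outlet: F_out = F_in - F_removed
F_out = 565 - 216
F_out = 349 kg/hr


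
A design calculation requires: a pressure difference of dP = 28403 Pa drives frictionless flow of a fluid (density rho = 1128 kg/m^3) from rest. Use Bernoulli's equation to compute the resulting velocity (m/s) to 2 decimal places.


v = sqrt(2*dP/rho)
v = sqrt(2*28403/1128)
v = sqrt(50.359929)
v = 7.10 m/s


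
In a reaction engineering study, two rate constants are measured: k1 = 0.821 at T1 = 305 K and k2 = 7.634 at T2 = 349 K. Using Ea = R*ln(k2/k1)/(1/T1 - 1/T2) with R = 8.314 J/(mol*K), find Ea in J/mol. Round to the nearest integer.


Ea = R * ln(k2/k1) / (1/T1 - 1/T2)
ln(k2/k1) = ln(7.634/0.821) = 2.2298441
1/T1 - 1/T2 = 1/305 - 1/349 = 0.000413359012
Ea = 8.314 * 2.2298441 / 0.000413359012
Ea = 44849 J/mol


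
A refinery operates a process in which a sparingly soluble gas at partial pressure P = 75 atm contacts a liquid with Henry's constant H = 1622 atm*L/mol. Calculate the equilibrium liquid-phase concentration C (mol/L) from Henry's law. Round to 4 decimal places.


C = P / H
C = 75 / 1622
C = 0.0462 mol/L


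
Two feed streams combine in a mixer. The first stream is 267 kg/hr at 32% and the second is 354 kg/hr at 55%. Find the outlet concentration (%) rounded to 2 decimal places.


Mass balance on solute: F1*x1 + F2*x2 = F3*x3
F3 = F1 + F2 = 267 + 354 = 621 kg/hr
x3 = (F1*x1 + F2*x2)/F3
x3 = (267*0.32 + 354*0.55) / 621
x3 = 45.11%


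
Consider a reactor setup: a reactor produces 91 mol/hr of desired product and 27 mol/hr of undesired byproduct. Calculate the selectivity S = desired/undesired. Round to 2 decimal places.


S = desired product rate / undesired product rate
S = 91 / 27
S = 3.37


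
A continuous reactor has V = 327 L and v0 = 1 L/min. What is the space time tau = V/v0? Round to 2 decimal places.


tau = V / v0
tau = 327 / 1
tau = 327.00 min


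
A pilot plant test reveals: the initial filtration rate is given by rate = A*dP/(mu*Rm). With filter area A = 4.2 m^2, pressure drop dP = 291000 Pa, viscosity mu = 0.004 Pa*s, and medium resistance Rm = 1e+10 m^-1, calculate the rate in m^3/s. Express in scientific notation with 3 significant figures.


rate = A * dP / (mu * Rm)
rate = 4.2 * 291000 / (0.004 * 1e+10)
rate = 1222200.0 / 4.000e+07
rate = 3.06e-02 m^3/s


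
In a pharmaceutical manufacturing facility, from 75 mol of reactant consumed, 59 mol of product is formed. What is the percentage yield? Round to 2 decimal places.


Yield = (moles product / moles consumed) * 100%
Yield = (59 / 75) * 100
Yield = 0.7867 * 100
Yield = 78.67%


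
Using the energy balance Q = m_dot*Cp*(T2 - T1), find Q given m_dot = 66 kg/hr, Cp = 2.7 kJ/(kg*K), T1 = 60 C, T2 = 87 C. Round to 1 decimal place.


Q = m_dot * Cp * (T2 - T1)
Q = 66 * 2.7 * (87 - 60)
Q = 66 * 2.7 * 27
Q = 4811.4 kJ/hr


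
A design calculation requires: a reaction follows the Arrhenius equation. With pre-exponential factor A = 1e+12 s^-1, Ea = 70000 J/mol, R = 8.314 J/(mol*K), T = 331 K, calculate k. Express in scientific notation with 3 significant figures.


k = A * exp(-Ea/(R*T))
k = 1e+12 * exp(-70000 / (8.314 * 331))
k = 1e+12 * exp(-25.436657)
k = 8.97e+00


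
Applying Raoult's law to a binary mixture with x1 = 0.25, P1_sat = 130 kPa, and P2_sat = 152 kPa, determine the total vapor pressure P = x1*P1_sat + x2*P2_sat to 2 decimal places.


P = x1*P1_sat + x2*P2_sat
x2 = 1 - x1 = 1 - 0.25 = 0.75
P = 0.25*130 + 0.75*152
P = 32.5 + 114.0
P = 146.50 kPa


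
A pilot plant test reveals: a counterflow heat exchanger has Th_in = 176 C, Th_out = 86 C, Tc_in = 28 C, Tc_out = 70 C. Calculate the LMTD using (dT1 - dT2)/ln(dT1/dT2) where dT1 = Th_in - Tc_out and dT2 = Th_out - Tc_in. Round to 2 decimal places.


dT1 = Th_in - Tc_out = 176 - 70 = 106
dT2 = Th_out - Tc_in = 86 - 28 = 58
LMTD = (dT1 - dT2) / ln(dT1/dT2)
LMTD = (106 - 58) / ln(106/58)
LMTD = 79.60 K


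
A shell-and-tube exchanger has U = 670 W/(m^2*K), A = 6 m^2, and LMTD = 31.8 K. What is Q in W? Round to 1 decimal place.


Q = U * A * LMTD
Q = 670 * 6 * 31.8
Q = 127836.0 W


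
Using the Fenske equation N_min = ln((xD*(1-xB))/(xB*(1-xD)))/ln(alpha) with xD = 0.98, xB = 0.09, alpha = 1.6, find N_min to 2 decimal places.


N_min = ln((xD*(1-xB))/(xB*(1-xD))) / ln(alpha)
Numerator inside ln: 0.8918 / 0.0018 = 495.444444
ln(495.444444) = 6.205455
ln(alpha) = ln(1.6) = 0.470004
N_min = 6.205455 / 0.470004 = 13.20


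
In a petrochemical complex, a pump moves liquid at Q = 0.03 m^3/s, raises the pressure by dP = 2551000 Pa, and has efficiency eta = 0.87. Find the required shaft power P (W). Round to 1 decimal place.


P = Q * dP / eta
P = 0.03 * 2551000 / 0.87
P = 76530.0 / 0.87
P = 87965.5 W


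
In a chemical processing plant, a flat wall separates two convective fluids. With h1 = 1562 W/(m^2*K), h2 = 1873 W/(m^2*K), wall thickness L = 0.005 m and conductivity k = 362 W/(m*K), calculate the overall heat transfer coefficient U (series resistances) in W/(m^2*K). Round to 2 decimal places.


1/U = 1/h1 + L/k + 1/h2
1/U = 1/1562 + 0.005/362 + 1/1873
1/U = 0.0006402049 + 1.38122e-05 + 0.0005339028
1/U = 0.0011879199
U = 841.81 W/(m^2*K)


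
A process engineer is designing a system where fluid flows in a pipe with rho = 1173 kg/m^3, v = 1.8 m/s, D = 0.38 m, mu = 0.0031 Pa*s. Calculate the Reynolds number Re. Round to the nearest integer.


Re = rho * v * D / mu
Re = 1173 * 1.8 * 0.38 / 0.0031
Re = 802.332 / 0.0031
Re = 258817


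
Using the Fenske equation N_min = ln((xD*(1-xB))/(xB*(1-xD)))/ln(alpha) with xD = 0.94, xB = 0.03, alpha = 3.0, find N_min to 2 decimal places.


N_min = ln((xD*(1-xB))/(xB*(1-xD))) / ln(alpha)
Numerator inside ln: 0.9118 / 0.0018 = 506.555556
ln(506.555556) = 6.227634
ln(alpha) = ln(3.0) = 1.098612
N_min = 6.227634 / 1.098612 = 5.67


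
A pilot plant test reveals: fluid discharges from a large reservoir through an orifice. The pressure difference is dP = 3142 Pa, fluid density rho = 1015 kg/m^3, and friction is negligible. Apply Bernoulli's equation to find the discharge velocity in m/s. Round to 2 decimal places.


v = sqrt(2*dP/rho)
v = sqrt(2*3142/1015)
v = sqrt(6.191133)
v = 2.49 m/s


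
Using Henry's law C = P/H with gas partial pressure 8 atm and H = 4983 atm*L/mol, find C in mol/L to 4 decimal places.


C = P / H
C = 8 / 4983
C = 0.0016 mol/L


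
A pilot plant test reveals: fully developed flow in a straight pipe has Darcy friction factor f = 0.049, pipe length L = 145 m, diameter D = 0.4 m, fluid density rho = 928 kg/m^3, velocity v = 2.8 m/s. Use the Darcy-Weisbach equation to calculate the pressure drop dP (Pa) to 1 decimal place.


dP = f * (L/D) * (rho*v^2/2)
dP = 0.049 * (145/0.4) * (928*2.8^2/2)
L/D = 362.5
rho*v^2/2 = 928*7.84/2 = 3637.76
dP = 0.049 * 362.5 * 3637.76
dP = 64615.7 Pa


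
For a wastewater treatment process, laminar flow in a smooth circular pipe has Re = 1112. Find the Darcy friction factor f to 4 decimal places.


f = 64 / Re
f = 64 / 1112
f = 0.0576


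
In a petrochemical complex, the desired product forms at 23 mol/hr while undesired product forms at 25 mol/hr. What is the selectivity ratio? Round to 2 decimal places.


S = desired product rate / undesired product rate
S = 23 / 25
S = 0.92


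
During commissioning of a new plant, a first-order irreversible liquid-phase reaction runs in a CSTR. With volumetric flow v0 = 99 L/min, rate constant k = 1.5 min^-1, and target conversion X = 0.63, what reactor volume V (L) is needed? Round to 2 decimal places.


V = v0 * X / (k * (1 - X))
V = 99 * 0.63 / (1.5 * (1 - 0.63))
V = 62.37 / (1.5 * 0.37)
V = 62.37 / 0.555
V = 112.38 L


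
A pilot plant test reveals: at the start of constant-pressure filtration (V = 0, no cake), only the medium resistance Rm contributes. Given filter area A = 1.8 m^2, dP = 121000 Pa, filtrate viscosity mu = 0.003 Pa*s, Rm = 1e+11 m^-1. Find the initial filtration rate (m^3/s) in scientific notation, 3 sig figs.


rate = A * dP / (mu * Rm)
rate = 1.8 * 121000 / (0.003 * 1e+11)
rate = 217800.0 / 3.000e+08
rate = 7.26e-04 m^3/s


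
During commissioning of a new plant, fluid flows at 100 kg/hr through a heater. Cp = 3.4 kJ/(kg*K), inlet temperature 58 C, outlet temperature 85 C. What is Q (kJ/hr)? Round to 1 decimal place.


Q = m_dot * Cp * (T2 - T1)
Q = 100 * 3.4 * (85 - 58)
Q = 100 * 3.4 * 27
Q = 9180.0 kJ/hr


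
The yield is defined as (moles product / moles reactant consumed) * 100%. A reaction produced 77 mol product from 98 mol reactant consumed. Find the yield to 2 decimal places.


Yield = (moles product / moles consumed) * 100%
Yield = (77 / 98) * 100
Yield = 0.7857 * 100
Yield = 78.57%


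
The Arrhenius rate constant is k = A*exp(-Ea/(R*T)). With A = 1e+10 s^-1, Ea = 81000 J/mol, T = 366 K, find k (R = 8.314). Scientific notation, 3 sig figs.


k = A * exp(-Ea/(R*T))
k = 1e+10 * exp(-81000 / (8.314 * 366))
k = 1e+10 * exp(-26.619133)
k = 2.75e-02


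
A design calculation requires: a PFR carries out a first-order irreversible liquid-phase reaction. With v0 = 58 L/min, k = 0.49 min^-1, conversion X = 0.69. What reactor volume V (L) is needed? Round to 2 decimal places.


V = (v0/k) * ln(1/(1-X))
V = (58/0.49) * ln(1/(1-0.69))
V = 118.367347 * ln(3.225806)
V = 118.367347 * 1.171183
V = 138.63 L


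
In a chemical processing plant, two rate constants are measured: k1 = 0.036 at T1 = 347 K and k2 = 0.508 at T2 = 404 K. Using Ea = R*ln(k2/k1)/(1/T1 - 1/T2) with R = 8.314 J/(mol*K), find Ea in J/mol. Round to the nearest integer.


Ea = R * ln(k2/k1) / (1/T1 - 1/T2)
ln(k2/k1) = ln(0.508/0.036) = 2.6469625
1/T1 - 1/T2 = 1/347 - 1/404 = 0.000406596856
Ea = 8.314 * 2.6469625 / 0.000406596856
Ea = 54124 J/mol


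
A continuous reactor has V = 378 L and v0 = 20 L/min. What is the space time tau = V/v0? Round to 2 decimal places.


tau = V / v0
tau = 378 / 20
tau = 18.90 min


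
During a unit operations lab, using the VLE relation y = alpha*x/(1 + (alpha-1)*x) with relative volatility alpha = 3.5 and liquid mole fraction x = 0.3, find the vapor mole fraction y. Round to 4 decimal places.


y = alpha*x / (1 + (alpha-1)*x)
y = 3.5*0.3 / (1 + (3.5-1)*0.3)
y = 1.05 / (1 + 0.75)
y = 1.05 / 1.75
y = 0.6000


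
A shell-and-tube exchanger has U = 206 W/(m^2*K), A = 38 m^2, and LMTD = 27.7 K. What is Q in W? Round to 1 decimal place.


Q = U * A * LMTD
Q = 206 * 38 * 27.7
Q = 216835.6 W


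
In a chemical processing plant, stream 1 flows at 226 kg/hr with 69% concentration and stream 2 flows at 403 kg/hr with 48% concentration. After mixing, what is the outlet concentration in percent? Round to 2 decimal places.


Mass balance on solute: F1*x1 + F2*x2 = F3*x3
F3 = F1 + F2 = 226 + 403 = 629 kg/hr
x3 = (F1*x1 + F2*x2)/F3
x3 = (226*0.69 + 403*0.48) / 629
x3 = 55.55%


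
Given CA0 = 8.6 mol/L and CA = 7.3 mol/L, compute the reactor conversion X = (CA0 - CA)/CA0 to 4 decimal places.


X = (CA0 - CA) / CA0
X = (8.6 - 7.3) / 8.6
X = 1.3 / 8.6
X = 0.1512


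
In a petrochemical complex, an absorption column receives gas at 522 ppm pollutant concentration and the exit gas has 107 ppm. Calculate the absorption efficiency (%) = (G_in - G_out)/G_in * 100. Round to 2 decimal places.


Efficiency = (G_in - G_out) / G_in * 100%
Efficiency = (522 - 107) / 522 * 100
Efficiency = 415 / 522 * 100
Efficiency = 79.50%


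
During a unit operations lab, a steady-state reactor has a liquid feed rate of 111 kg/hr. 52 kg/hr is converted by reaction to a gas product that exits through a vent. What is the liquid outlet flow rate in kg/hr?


Steady-state mass balance on the main outlet: F_out = F_in - F_removed
F_out = 111 - 52
F_out = 59 kg/hr


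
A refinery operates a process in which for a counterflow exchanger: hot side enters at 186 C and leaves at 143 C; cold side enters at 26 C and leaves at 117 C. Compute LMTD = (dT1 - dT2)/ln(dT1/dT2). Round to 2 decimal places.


dT1 = Th_in - Tc_out = 186 - 117 = 69
dT2 = Th_out - Tc_in = 143 - 26 = 117
LMTD = (dT1 - dT2) / ln(dT1/dT2)
LMTD = (69 - 117) / ln(69/117)
LMTD = 90.90 K


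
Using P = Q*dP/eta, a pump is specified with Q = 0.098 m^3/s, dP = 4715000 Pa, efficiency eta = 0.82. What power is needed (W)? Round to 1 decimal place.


P = Q * dP / eta
P = 0.098 * 4715000 / 0.82
P = 462070.0 / 0.82
P = 563500.0 W


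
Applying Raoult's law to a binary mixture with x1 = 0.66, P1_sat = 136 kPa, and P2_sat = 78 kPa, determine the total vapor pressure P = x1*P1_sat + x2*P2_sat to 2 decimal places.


P = x1*P1_sat + x2*P2_sat
x2 = 1 - x1 = 1 - 0.66 = 0.34
P = 0.66*136 + 0.34*78
P = 89.76 + 26.52
P = 116.28 kPa


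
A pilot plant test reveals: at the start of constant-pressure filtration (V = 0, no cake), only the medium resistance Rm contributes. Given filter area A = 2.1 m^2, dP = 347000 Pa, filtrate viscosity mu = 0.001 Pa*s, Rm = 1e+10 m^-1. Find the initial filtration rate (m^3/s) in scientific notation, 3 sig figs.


rate = A * dP / (mu * Rm)
rate = 2.1 * 347000 / (0.001 * 1e+10)
rate = 728700.0 / 1.000e+07
rate = 7.29e-02 m^3/s


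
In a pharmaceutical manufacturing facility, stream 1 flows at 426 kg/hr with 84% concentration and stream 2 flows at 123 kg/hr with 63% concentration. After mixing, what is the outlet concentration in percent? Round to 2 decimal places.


Mass balance on solute: F1*x1 + F2*x2 = F3*x3
F3 = F1 + F2 = 426 + 123 = 549 kg/hr
x3 = (F1*x1 + F2*x2)/F3
x3 = (426*0.84 + 123*0.63) / 549
x3 = 79.30%


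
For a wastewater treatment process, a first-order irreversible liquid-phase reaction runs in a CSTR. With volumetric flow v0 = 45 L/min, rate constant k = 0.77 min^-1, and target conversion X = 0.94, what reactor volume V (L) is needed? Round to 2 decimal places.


V = v0 * X / (k * (1 - X))
V = 45 * 0.94 / (0.77 * (1 - 0.94))
V = 42.3 / (0.77 * 0.06)
V = 42.3 / 0.0462
V = 915.58 L


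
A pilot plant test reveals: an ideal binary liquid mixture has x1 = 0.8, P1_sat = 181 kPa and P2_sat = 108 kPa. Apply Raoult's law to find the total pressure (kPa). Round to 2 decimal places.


P = x1*P1_sat + x2*P2_sat
x2 = 1 - x1 = 1 - 0.8 = 0.2
P = 0.8*181 + 0.2*108
P = 144.8 + 21.6
P = 166.40 kPa


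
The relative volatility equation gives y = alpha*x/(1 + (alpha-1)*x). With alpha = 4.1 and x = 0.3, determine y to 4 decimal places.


y = alpha*x / (1 + (alpha-1)*x)
y = 4.1*0.3 / (1 + (4.1-1)*0.3)
y = 1.23 / (1 + 0.93)
y = 1.23 / 1.93
y = 0.6373


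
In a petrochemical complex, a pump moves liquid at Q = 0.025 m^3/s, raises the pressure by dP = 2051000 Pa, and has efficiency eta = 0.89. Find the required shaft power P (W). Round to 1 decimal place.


P = Q * dP / eta
P = 0.025 * 2051000 / 0.89
P = 51275.0 / 0.89
P = 57612.4 W


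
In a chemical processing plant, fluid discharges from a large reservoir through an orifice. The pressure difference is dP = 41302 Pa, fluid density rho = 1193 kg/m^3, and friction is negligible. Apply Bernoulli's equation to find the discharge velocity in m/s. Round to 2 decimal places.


v = sqrt(2*dP/rho)
v = sqrt(2*41302/1193)
v = sqrt(69.24057)
v = 8.32 m/s


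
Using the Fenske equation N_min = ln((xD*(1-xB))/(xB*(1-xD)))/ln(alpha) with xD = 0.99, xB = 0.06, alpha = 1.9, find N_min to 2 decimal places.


N_min = ln((xD*(1-xB))/(xB*(1-xD))) / ln(alpha)
Numerator inside ln: 0.9306 / 0.0006 = 1551.0
ln(1551.0) = 7.346655
ln(alpha) = ln(1.9) = 0.641854
N_min = 7.346655 / 0.641854 = 11.45


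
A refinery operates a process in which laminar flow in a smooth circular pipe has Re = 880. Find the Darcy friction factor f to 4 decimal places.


f = 64 / Re
f = 64 / 880
f = 0.0727


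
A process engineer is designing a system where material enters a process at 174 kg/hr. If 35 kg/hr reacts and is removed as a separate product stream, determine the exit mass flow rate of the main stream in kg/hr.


Steady-state mass balance on the main outlet: F_out = F_in - F_removed
F_out = 174 - 35
F_out = 139 kg/hr


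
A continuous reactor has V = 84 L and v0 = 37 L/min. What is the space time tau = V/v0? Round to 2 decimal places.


tau = V / v0
tau = 84 / 37
tau = 2.27 min


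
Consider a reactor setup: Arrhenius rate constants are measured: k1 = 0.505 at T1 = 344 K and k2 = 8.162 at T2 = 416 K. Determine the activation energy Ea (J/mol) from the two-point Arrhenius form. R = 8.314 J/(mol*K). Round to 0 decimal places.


Ea = R * ln(k2/k1) / (1/T1 - 1/T2)
ln(k2/k1) = ln(8.162/0.505) = 2.7826861
1/T1 - 1/T2 = 1/344 - 1/416 = 0.00050313059
Ea = 8.314 * 2.7826861 / 0.00050313059
Ea = 45983 J/mol


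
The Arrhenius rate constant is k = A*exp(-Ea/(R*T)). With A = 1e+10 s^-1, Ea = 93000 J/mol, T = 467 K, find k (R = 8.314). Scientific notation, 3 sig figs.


k = A * exp(-Ea/(R*T))
k = 1e+10 * exp(-93000 / (8.314 * 467))
k = 1e+10 * exp(-23.952787)
k = 3.96e-01


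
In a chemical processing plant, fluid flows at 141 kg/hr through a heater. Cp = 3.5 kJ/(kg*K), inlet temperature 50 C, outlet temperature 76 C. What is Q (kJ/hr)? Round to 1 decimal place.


Q = m_dot * Cp * (T2 - T1)
Q = 141 * 3.5 * (76 - 50)
Q = 141 * 3.5 * 26
Q = 12831.0 kJ/hr


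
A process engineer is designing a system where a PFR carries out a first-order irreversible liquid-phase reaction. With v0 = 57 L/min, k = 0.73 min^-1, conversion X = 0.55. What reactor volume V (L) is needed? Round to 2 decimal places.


V = (v0/k) * ln(1/(1-X))
V = (57/0.73) * ln(1/(1-0.55))
V = 78.082192 * ln(2.222222)
V = 78.082192 * 0.798508
V = 62.35 L


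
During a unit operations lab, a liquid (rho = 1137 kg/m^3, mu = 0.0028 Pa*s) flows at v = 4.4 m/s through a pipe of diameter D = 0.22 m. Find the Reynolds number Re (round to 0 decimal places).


Re = rho * v * D / mu
Re = 1137 * 4.4 * 0.22 / 0.0028
Re = 1100.616 / 0.0028
Re = 393077


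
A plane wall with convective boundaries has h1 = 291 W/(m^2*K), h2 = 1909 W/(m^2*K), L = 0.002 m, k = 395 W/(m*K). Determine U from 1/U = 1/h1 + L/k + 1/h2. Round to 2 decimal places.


1/U = 1/h1 + L/k + 1/h2
1/U = 1/291 + 0.002/395 + 1/1909
1/U = 0.0034364261 + 5.0633e-06 + 0.0005238345
1/U = 0.0039653239
U = 252.19 W/(m^2*K)


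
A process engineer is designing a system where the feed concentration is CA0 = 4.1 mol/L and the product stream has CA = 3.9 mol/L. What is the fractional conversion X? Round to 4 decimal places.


X = (CA0 - CA) / CA0
X = (4.1 - 3.9) / 4.1
X = 0.2 / 4.1
X = 0.0488


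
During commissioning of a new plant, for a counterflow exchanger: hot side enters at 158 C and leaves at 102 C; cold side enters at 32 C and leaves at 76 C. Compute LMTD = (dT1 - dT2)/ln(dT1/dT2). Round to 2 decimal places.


dT1 = Th_in - Tc_out = 158 - 76 = 82
dT2 = Th_out - Tc_in = 102 - 32 = 70
LMTD = (dT1 - dT2) / ln(dT1/dT2)
LMTD = (82 - 70) / ln(82/70)
LMTD = 75.84 K


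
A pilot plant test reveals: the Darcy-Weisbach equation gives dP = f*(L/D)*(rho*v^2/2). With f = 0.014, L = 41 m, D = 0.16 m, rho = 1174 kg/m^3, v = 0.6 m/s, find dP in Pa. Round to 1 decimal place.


dP = f * (L/D) * (rho*v^2/2)
dP = 0.014 * (41/0.16) * (1174*0.6^2/2)
L/D = 256.25
rho*v^2/2 = 1174*0.36/2 = 211.32
dP = 0.014 * 256.25 * 211.32
dP = 758.1 Pa


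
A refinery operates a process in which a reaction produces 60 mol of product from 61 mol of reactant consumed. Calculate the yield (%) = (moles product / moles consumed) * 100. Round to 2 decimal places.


Yield = (moles product / moles consumed) * 100%
Yield = (60 / 61) * 100
Yield = 0.9836 * 100
Yield = 98.36%


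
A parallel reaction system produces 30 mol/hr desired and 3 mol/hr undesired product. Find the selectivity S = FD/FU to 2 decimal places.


S = desired product rate / undesired product rate
S = 30 / 3
S = 10.00


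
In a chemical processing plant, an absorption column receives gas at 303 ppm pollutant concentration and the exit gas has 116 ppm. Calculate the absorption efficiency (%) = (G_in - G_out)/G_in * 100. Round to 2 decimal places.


Efficiency = (G_in - G_out) / G_in * 100%
Efficiency = (303 - 116) / 303 * 100
Efficiency = 187 / 303 * 100
Efficiency = 61.72%


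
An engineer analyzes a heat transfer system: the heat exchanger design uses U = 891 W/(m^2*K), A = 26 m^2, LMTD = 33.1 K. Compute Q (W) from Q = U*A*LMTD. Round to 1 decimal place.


Q = U * A * LMTD
Q = 891 * 26 * 33.1
Q = 766794.6 W


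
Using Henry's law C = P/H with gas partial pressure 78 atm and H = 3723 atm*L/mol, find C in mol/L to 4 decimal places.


C = P / H
C = 78 / 3723
C = 0.0210 mol/L


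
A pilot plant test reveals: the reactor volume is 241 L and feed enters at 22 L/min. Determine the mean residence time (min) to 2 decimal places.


tau = V / v0
tau = 241 / 22
tau = 10.95 min


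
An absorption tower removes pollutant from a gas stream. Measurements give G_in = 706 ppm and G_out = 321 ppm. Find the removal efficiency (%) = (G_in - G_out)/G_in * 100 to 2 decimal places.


Efficiency = (G_in - G_out) / G_in * 100%
Efficiency = (706 - 321) / 706 * 100
Efficiency = 385 / 706 * 100
Efficiency = 54.53%


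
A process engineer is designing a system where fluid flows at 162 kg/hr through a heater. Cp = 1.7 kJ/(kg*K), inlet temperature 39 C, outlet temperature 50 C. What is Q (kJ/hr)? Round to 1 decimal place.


Q = m_dot * Cp * (T2 - T1)
Q = 162 * 1.7 * (50 - 39)
Q = 162 * 1.7 * 11
Q = 3029.4 kJ/hr


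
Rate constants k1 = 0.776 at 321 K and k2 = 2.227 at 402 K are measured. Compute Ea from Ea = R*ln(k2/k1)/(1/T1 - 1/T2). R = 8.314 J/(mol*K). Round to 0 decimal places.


Ea = R * ln(k2/k1) / (1/T1 - 1/T2)
ln(k2/k1) = ln(2.227/0.776) = 1.0542581
1/T1 - 1/T2 = 1/321 - 1/402 = 0.000627702608
Ea = 8.314 * 1.0542581 / 0.000627702608
Ea = 13964 J/mol


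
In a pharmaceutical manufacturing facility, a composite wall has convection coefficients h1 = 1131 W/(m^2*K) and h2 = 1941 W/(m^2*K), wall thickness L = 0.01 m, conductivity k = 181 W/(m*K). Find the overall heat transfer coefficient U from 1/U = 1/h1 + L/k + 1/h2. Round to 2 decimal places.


1/U = 1/h1 + L/k + 1/h2
1/U = 1/1131 + 0.01/181 + 1/1941
1/U = 0.0008841733 + 5.52486e-05 + 0.0005151984
1/U = 0.0014546203
U = 687.46 W/(m^2*K)


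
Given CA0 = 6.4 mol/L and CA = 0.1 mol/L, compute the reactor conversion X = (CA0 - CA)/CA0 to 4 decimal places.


X = (CA0 - CA) / CA0
X = (6.4 - 0.1) / 6.4
X = 6.3 / 6.4
X = 0.9844


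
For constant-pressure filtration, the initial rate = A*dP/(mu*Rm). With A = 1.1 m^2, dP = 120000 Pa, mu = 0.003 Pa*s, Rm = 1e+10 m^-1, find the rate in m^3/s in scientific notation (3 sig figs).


rate = A * dP / (mu * Rm)
rate = 1.1 * 120000 / (0.003 * 1e+10)
rate = 132000.0 / 3.000e+07
rate = 4.40e-03 m^3/s


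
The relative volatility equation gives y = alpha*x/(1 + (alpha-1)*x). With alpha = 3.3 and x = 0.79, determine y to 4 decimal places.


y = alpha*x / (1 + (alpha-1)*x)
y = 3.3*0.79 / (1 + (3.3-1)*0.79)
y = 2.607 / (1 + 1.817)
y = 2.607 / 2.817
y = 0.9255


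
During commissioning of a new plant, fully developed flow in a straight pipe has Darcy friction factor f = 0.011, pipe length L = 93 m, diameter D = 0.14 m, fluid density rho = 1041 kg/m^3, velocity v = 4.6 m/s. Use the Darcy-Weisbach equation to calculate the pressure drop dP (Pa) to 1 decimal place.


dP = f * (L/D) * (rho*v^2/2)
dP = 0.011 * (93/0.14) * (1041*4.6^2/2)
L/D = 664.28571429
rho*v^2/2 = 1041*21.16/2 = 11013.78
dP = 0.011 * 664.28571429 * 11013.78
dP = 80479.3 Pa


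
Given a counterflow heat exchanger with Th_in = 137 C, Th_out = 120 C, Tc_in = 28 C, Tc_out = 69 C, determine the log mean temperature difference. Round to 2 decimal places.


dT1 = Th_in - Tc_out = 137 - 69 = 68
dT2 = Th_out - Tc_in = 120 - 28 = 92
LMTD = (dT1 - dT2) / ln(dT1/dT2)
LMTD = (68 - 92) / ln(68/92)
LMTD = 79.40 K


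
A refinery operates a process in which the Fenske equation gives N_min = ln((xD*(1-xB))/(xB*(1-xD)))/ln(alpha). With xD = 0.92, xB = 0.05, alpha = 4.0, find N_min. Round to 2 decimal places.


N_min = ln((xD*(1-xB))/(xB*(1-xD))) / ln(alpha)
Numerator inside ln: 0.874 / 0.004 = 218.5
ln(218.5) = 5.386786
ln(alpha) = ln(4.0) = 1.386294
N_min = 5.386786 / 1.386294 = 3.89


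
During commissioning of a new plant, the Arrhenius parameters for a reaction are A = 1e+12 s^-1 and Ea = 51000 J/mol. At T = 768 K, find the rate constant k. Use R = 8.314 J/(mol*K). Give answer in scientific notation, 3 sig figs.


k = A * exp(-Ea/(R*T))
k = 1e+12 * exp(-51000 / (8.314 * 768))
k = 1e+12 * exp(-7.98728)
k = 3.40e+08


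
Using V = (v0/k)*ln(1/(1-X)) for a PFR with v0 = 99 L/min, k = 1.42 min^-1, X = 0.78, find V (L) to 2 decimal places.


V = (v0/k) * ln(1/(1-X))
V = (99/1.42) * ln(1/(1-0.78))
V = 69.71831 * ln(4.545455)
V = 69.71831 * 1.514128
V = 105.56 L


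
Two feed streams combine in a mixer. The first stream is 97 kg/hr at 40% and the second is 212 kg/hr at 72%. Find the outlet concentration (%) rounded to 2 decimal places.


Mass balance on solute: F1*x1 + F2*x2 = F3*x3
F3 = F1 + F2 = 97 + 212 = 309 kg/hr
x3 = (F1*x1 + F2*x2)/F3
x3 = (97*0.4 + 212*0.72) / 309
x3 = 61.95%


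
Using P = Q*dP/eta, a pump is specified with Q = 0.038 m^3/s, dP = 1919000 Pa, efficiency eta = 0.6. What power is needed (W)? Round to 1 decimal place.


P = Q * dP / eta
P = 0.038 * 1919000 / 0.6
P = 72922.0 / 0.6
P = 121536.7 W


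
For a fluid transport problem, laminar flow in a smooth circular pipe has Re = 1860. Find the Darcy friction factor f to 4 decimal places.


f = 64 / Re
f = 64 / 1860
f = 0.0344


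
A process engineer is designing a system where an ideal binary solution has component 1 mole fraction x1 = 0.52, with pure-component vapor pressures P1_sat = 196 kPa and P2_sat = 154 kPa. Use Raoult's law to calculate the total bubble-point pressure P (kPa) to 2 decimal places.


P = x1*P1_sat + x2*P2_sat
x2 = 1 - x1 = 1 - 0.52 = 0.48
P = 0.52*196 + 0.48*154
P = 101.92 + 73.92
P = 175.84 kPa
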